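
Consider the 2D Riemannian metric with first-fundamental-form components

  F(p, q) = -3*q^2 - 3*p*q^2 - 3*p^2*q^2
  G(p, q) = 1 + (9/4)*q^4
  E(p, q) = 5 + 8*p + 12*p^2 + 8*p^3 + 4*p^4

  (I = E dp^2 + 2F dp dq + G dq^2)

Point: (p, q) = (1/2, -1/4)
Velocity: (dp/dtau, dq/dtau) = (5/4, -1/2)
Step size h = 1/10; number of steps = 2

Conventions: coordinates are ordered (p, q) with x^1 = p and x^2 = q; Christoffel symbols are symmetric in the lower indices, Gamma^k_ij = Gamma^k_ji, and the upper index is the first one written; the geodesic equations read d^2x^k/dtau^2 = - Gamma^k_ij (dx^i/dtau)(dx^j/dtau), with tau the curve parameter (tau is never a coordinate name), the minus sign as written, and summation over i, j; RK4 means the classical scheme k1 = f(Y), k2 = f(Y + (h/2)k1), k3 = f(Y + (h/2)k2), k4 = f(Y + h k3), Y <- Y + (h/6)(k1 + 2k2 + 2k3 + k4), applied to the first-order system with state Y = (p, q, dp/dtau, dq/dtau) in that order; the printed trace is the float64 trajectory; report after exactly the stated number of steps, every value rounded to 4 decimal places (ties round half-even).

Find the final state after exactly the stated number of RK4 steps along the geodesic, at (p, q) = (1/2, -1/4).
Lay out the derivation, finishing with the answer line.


f(Y) = (dp/dtau, dq/dtau, -Gamma^p_ij Y'^i Y'^j, -Gamma^q_ij Y'^i Y'^j) with the Gammas evaluated at the stage position; h = 0.100000; intermediate values shown to 6 dp
step 0: p = 0.5000, q = -0.2500, dp/dtau = 1.2500, dq/dtau = -0.5000
step 1:
  k1: at (p, q) = (0.500000, -0.250000), (dp/dtau, dq/dtau) = (1.250000, -0.500000); Gamma_ppp = 1.055903, Gamma_ppq = 0.000000, Gamma_pqq = 0.197982, Gamma_qpp = -0.028283, Gamma_qpq = 0.000000, Gamma_qqq = -0.005303; k1 = (1.250000, -0.500000, -1.699344, 0.045518)
  k2: at (p, q) = (0.562500, -0.275000), (dp/dtau, dq/dtau) = (1.165033, -0.497724); Gamma_ppp = 1.055285, Gamma_ppq = 0.000000, Gamma_pqq = 0.204849, Gamma_qpp = -0.031856, Gamma_qpq = 0.000000, Gamma_qqq = -0.006184; k2 = (1.165033, -0.497724, -1.483087, 0.044770)
  k3: at (p, q) = (0.558252, -0.274886), (dp/dtau, dq/dtau) = (1.175846, -0.497761); Gamma_ppp = 1.055449, Gamma_ppq = 0.000000, Gamma_pqq = 0.205619, Gamma_qpp = -0.031988, Gamma_qpq = 0.000000, Gamma_qqq = -0.006232; k3 = (1.175846, -0.497761, -1.510223, 0.045771)
  k4: at (p, q) = (0.617585, -0.299776), (dp/dtau, dq/dtau) = (1.098978, -0.495423); Gamma_ppp = 1.051186, Gamma_ppq = 0.000000, Gamma_pqq = 0.211474, Gamma_qpp = -0.035442, Gamma_qpq = 0.000000, Gamma_qqq = -0.007130; k4 = (1.098978, -0.495423, -1.321477, 0.044556)
  Y <- Y + (h/6)(k1 + 2k2 + 2k3 + k4): p = 0.6172, q = -0.2998, dp/dtau = 1.0999, dq/dtau = -0.4955
step 2:
  k1: at (p, q) = (0.617179, -0.299773), (dp/dtau, dq/dtau) = (1.099876, -0.495481); Gamma_ppp = 1.051224, Gamma_ppq = 0.000000, Gamma_pqq = 0.211557, Gamma_qpp = -0.035459, Gamma_qpq = 0.000000, Gamma_qqq = -0.007136; k1 = (1.099876, -0.495481, -1.323632, 0.044648)
  k2: at (p, q) = (0.672173, -0.324547), (dp/dtau, dq/dtau) = (1.033694, -0.493248); Gamma_ppp = 1.044424, Gamma_ppq = 0.000000, Gamma_pqq = 0.216882, Gamma_qpp = -0.038846, Gamma_qpq = 0.000000, Gamma_qqq = -0.008067; k2 = (1.033694, -0.493248, -1.168758, 0.043470)
  k3: at (p, q) = (0.668864, -0.324436), (dp/dtau, dq/dtau) = (1.041438, -0.493307); Gamma_ppp = 1.044878, Gamma_ppq = 0.000000, Gamma_pqq = 0.217516, Gamma_qpp = -0.038978, Gamma_qpq = 0.000000, Gamma_qqq = -0.008114; k3 = (1.041438, -0.493307, -1.186201, 0.044250)
  k4: at (p, q) = (0.721323, -0.349104), (dp/dtau, dq/dtau) = (0.981256, -0.491056); Gamma_ppp = 1.036388, Gamma_ppq = 0.000000, Gamma_pqq = 0.222182, Gamma_qpp = -0.042260, Gamma_qpq = 0.000000, Gamma_qqq = -0.009060; k4 = (0.981256, -0.491056, -1.051476, 0.042875)
  Y <- Y + (h/6)(k1 + 2k2 + 2k3 + k4): p = 0.7210, q = -0.3491, dp/dtau = 0.9818, dq/dtau = -0.4911

Answer: p = 0.7210, q = -0.3491, dp/dtau = 0.9818, dq/dtau = -0.4911


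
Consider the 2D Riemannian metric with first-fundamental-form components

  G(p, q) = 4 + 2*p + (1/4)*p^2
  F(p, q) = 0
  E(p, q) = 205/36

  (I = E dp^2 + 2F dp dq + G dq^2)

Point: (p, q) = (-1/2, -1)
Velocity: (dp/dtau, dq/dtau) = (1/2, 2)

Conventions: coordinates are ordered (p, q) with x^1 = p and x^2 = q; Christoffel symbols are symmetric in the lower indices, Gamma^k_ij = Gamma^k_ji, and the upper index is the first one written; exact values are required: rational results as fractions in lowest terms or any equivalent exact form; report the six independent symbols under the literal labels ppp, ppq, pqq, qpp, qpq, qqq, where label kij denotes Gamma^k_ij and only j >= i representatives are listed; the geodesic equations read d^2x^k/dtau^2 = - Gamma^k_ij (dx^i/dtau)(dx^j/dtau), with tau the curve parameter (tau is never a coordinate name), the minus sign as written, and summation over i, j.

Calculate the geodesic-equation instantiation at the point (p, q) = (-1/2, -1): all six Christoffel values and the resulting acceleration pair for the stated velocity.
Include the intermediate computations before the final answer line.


E = 205/36, F = 0, G = 49/16 at the point
E_p = 0, E_q = 0, F_p = 0, F_q = 0, G_p = 7/4, G_q = 0
EG - F^2 = 10045/576;  g^inv = (576/10045) * [[49/16, 0], [0, 205/36]]
first-kind symbols [ij,l] = (1/2)(d_i g_jl + d_j g_il - d_l g_ij): [pp,p] = E_p/2 = 0, [pp,q] = F_p - E_q/2 = 0, [pq,p] = E_q/2 = 0, [pq,q] = G_p/2 = 7/8, [qq,p] = F_q - G_p/2 = -7/8, [qq,q] = G_q/2 = 0
Gamma^p_ij = (G*[ij,p] - F*[ij,q])/(EG - F^2), Gamma^q_ij = (E*[ij,q] - F*[ij,p])/(EG - F^2)
Gamma_ppp = 0, Gamma_ppq = 0, Gamma_pqq = -63/410, Gamma_qpp = 0, Gamma_qpq = 2/7, Gamma_qqq = 0
d^2p/dtau^2 = -(Gamma_ppp*(1/2)^2 + 2*Gamma_ppq*(1/2)*(2) + Gamma_pqq*(2)^2) = 126/205
d^2q/dtau^2 = -(Gamma_qpp*(1/2)^2 + 2*Gamma_qpq*(1/2)*(2) + Gamma_qqq*(2)^2) = -4/7

Answer: Gamma_ppp = 0, Gamma_ppq = 0, Gamma_pqq = -63/410, Gamma_qpp = 0, Gamma_qpq = 2/7, Gamma_qqq = 0; accelerations (d^2p/dtau^2, d^2q/dtau^2) = (126/205, -4/7)


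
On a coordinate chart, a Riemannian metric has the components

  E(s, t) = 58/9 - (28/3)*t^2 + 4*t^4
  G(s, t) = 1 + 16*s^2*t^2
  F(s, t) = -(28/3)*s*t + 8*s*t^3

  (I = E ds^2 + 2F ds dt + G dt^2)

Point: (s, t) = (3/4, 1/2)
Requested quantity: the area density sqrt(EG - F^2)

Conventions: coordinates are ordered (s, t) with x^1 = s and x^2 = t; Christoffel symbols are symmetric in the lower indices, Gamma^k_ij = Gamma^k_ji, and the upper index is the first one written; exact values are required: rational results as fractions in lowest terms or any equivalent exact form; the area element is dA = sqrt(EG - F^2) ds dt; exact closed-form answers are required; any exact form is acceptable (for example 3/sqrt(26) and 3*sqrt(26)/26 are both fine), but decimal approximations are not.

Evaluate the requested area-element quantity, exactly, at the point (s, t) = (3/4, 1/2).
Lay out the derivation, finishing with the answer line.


E = 157/36, F = -11/4, G = 13/4; EG - F^2 = 119/18

Answer: sqrt(EG - F^2) = sqrt(238)/6


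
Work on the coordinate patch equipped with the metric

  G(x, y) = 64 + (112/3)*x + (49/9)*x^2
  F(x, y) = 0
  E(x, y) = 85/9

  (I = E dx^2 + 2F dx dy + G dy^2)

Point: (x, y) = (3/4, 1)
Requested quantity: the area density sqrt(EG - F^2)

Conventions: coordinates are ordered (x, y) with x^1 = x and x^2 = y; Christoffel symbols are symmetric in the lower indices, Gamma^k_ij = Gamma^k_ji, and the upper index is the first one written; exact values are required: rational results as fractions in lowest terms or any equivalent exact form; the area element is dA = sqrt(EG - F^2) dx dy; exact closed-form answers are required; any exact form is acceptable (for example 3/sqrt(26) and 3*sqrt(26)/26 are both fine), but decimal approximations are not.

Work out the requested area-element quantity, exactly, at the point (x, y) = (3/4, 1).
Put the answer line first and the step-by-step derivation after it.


Answer: sqrt(EG - F^2) = 13*sqrt(85)/4

E = 85/9, F = 0, G = 1521/16; EG - F^2 = 14365/16


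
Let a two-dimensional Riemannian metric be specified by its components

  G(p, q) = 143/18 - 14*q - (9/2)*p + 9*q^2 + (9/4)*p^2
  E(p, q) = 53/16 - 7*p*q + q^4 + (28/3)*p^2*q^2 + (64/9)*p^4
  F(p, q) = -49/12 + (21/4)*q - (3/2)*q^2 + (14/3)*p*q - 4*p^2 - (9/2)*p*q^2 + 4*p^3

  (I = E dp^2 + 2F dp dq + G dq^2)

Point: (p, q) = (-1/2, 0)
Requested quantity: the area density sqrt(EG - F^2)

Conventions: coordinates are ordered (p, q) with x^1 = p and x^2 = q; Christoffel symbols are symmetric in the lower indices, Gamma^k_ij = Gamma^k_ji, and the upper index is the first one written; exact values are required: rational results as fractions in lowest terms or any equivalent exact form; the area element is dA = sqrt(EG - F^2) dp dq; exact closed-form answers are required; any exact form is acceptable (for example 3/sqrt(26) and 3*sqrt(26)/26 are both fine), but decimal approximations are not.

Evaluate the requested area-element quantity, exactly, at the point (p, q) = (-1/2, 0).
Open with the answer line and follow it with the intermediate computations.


Answer: sqrt(EG - F^2) = sqrt(191593)/144

E = 541/144, F = -67/12, G = 1549/144; EG - F^2 = 191593/20736


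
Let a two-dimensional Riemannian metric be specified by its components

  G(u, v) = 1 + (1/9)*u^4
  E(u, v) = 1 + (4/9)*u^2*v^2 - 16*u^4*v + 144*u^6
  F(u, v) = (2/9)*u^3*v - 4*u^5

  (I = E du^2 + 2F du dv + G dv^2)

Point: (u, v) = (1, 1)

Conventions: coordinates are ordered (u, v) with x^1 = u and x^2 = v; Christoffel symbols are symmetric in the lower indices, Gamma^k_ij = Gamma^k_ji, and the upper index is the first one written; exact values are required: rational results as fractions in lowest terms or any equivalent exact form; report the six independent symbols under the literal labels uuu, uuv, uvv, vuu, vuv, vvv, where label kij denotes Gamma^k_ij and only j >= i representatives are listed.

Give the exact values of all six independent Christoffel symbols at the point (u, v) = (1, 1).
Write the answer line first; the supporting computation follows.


Answer: Gamma_uuu = 34/11, Gamma_uuv = -34/583, Gamma_uvv = 0, Gamma_vuu = -1/11, Gamma_vuv = 1/583, Gamma_vvv = 0

E = 1165/9, F = -34/9, G = 10/9 at the point
E_u = 7208/9, E_v = -136/9, F_u = -58/3, F_v = 2/9, G_u = 4/9, G_v = 0
EG - F^2 = 1166/9;  g^inv = (9/1166) * [[10/9, 34/9], [34/9, 1165/9]]
first-kind symbols [ij,l] = (1/2)(d_i g_jl + d_j g_il - d_l g_ij): [uu,u] = E_u/2 = 3604/9, [uu,v] = F_u - E_v/2 = -106/9, [uv,u] = E_v/2 = -68/9, [uv,v] = G_u/2 = 2/9, [vv,u] = F_v - G_u/2 = 0, [vv,v] = G_v/2 = 0
Gamma^u_ij = (G*[ij,u] - F*[ij,v])/(EG - F^2), Gamma^v_ij = (E*[ij,v] - F*[ij,u])/(EG - F^2)


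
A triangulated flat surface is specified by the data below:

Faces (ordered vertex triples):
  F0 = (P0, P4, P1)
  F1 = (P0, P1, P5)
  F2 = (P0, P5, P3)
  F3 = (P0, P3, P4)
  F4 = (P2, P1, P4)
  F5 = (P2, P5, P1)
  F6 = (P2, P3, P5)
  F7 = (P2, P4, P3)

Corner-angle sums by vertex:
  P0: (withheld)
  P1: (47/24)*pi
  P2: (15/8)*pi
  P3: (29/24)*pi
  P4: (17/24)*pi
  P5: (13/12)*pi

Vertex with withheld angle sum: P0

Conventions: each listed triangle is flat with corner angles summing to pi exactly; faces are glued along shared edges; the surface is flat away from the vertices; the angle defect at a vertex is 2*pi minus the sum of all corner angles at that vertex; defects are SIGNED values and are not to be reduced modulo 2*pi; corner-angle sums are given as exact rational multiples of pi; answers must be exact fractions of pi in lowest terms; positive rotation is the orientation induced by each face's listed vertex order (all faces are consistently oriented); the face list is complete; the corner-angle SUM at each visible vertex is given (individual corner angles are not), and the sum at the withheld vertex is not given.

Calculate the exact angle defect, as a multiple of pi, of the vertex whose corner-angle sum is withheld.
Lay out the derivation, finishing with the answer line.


V = 6, E = 12, F = 8; chi = V - E + F = 2
Gauss-Bonnet: total defect = 2*pi*chi = 4*pi; visible defects sum to (19/6)*pi

Answer: defect(P0) = (5/6)*pi


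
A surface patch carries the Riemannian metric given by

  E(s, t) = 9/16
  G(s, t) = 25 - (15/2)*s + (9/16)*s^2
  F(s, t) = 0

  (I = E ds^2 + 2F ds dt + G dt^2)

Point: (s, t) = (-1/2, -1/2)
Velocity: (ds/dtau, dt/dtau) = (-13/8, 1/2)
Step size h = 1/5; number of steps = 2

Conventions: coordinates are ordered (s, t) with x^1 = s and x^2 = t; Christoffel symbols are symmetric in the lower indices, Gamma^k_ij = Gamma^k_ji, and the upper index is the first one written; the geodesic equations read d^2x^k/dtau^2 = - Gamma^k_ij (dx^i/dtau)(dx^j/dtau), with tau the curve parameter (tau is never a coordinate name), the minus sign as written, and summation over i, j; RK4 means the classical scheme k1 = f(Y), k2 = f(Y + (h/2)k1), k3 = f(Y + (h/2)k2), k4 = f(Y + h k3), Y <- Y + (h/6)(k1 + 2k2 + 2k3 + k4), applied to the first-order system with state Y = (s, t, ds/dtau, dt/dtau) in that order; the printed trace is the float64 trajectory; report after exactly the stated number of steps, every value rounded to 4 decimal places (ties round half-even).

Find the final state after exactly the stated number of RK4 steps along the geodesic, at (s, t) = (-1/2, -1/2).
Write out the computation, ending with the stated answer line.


f(Y) = (ds/dtau, dt/dtau, -Gamma^s_ij Y'^i Y'^j, -Gamma^t_ij Y'^i Y'^j) with the Gammas evaluated at the stage position; h = 0.200000; intermediate values shown to 6 dp
step 0: s = -0.5000, t = -0.5000, ds/dtau = -1.6250, dt/dtau = 0.5000
step 1:
  k1: at (s, t) = (-0.500000, -0.500000), (ds/dtau, dt/dtau) = (-1.625000, 0.500000); Gamma_sss = 0.000000, Gamma_sst = 0.000000, Gamma_stt = 7.166667, Gamma_tss = 0.000000, Gamma_tst = -0.139535, Gamma_ttt = 0.000000; k1 = (-1.625000, 0.500000, -1.791667, -0.226744)
  k2: at (s, t) = (-0.662500, -0.450000), (ds/dtau, dt/dtau) = (-1.804167, 0.477326); Gamma_sss = 0.000000, Gamma_sst = 0.000000, Gamma_stt = 7.329167, Gamma_tss = 0.000000, Gamma_tst = -0.136441, Gamma_ttt = 0.000000; k2 = (-1.804167, 0.477326, -1.669875, -0.234999)
  k3: at (s, t) = (-0.680417, -0.452267), (ds/dtau, dt/dtau) = (-1.791988, 0.476500); Gamma_sss = 0.000000, Gamma_sst = 0.000000, Gamma_stt = 7.347083, Gamma_tss = 0.000000, Gamma_tst = -0.136108, Gamma_ttt = 0.000000; k3 = (-1.791988, 0.476500, -1.668172, -0.232441)
  k4: at (s, t) = (-0.858398, -0.404700), (ds/dtau, dt/dtau) = (-1.958634, 0.453512); Gamma_sss = 0.000000, Gamma_sst = 0.000000, Gamma_stt = 7.525064, Gamma_tss = 0.000000, Gamma_tst = -0.132889, Gamma_ttt = 0.000000; k4 = (-1.958634, 0.453512, -1.547702, -0.236081)
  Y <- Y + (h/6)(k1 + 2k2 + 2k3 + k4): s = -0.8592, t = -0.4046, ds/dtau = -1.9588, dt/dtau = 0.4534
step 2:
  k1: at (s, t) = (-0.859198, -0.404628), (ds/dtau, dt/dtau) = (-1.958849, 0.453410); Gamma_sss = 0.000000, Gamma_sst = 0.000000, Gamma_stt = 7.525865, Gamma_tss = 0.000000, Gamma_tst = -0.132875, Gamma_ttt = 0.000000; k1 = (-1.958849, 0.453410, -1.547170, -0.236029)
  k2: at (s, t) = (-1.055083, -0.359287), (ds/dtau, dt/dtau) = (-2.113566, 0.429807); Gamma_sss = 0.000000, Gamma_sst = 0.000000, Gamma_stt = 7.721750, Gamma_tss = 0.000000, Gamma_tst = -0.129504, Gamma_ttt = 0.000000; k2 = (-2.113566, 0.429807, -1.426469, -0.235290)
  k3: at (s, t) = (-1.070555, -0.361647), (ds/dtau, dt/dtau) = (-2.101496, 0.429881); Gamma_sss = 0.000000, Gamma_sst = 0.000000, Gamma_stt = 7.737221, Gamma_tss = 0.000000, Gamma_tst = -0.129245, Gamma_ttt = 0.000000; k3 = (-2.101496, 0.429881, -1.429819, -0.233519)
  k4: at (s, t) = (-1.279497, -0.318652), (ds/dtau, dt/dtau) = (-2.244813, 0.406706); Gamma_sss = 0.000000, Gamma_sst = 0.000000, Gamma_stt = 7.946164, Gamma_tss = 0.000000, Gamma_tst = -0.125847, Gamma_ttt = 0.000000; k4 = (-2.244813, 0.406706, -1.314374, -0.229791)
  Y <- Y + (h/6)(k1 + 2k2 + 2k3 + k4): s = -1.2803, t = -0.3186, ds/dtau = -2.2447, dt/dtau = 0.4066

Answer: s = -1.2803, t = -0.3186, ds/dtau = -2.2447, dt/dtau = 0.4066


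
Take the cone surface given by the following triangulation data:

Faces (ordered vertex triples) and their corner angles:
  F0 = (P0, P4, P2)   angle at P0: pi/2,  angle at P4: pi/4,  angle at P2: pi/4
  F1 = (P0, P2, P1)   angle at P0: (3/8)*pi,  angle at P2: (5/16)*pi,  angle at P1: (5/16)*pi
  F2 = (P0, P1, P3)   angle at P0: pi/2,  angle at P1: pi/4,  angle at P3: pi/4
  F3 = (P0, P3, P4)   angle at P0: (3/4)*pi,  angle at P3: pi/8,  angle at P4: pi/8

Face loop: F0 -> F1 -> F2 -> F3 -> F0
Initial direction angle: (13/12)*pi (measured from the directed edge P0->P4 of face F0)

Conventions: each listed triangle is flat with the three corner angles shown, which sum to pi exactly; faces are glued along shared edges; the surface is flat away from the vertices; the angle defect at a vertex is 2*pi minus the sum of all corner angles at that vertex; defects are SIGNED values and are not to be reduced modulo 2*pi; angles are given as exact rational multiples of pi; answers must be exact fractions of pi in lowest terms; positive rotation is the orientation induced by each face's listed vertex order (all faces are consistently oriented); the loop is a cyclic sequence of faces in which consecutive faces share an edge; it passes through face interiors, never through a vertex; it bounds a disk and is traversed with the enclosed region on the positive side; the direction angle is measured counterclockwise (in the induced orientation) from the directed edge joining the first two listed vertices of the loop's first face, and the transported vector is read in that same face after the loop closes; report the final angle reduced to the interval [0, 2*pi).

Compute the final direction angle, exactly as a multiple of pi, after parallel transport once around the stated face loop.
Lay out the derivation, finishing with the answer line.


enclosed vertex P0: corner angles sum to (17/8)*pi, defect = 2*pi - (17/8)*pi = -pi/8
the final direction is the initial angle plus the enclosed defects, taken mod 2*pi in the induced orientation
final angle = (13/12)*pi - pi/8 = (23/24)*pi (mod 2*pi)

Answer: final direction angle = (23/24)*pi


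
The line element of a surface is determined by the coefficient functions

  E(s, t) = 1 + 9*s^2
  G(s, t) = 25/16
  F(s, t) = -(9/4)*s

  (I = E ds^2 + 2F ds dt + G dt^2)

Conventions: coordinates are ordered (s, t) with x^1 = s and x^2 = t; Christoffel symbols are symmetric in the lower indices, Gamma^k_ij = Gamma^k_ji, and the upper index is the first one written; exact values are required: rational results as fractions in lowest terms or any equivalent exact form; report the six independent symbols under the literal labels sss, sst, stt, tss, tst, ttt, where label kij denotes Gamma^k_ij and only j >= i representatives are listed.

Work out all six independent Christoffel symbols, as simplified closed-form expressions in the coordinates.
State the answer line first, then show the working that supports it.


Answer: Gamma_sss = 144*s/(144*s^2 + 25), Gamma_sst = 0, Gamma_stt = 0, Gamma_tss = -36/(144*s^2 + 25), Gamma_tst = 0, Gamma_ttt = 0

E = 1 + 9*s^2; F = -(9/4)*s; G = 25/16
Gamma^k_ij = (1/2) g^{kl} (d_i g_jl + d_j g_il - d_l g_ij), with g^inv = (1/(EG-F^2)) [[G, -F], [-F, E]]
first partials: E_s = 18*s, E_t = 0, F_s = -9/4, F_t = 0, G_s = 0, G_t = 0
D = EG - F^2 = 25/16 + 9*s^2
expanded: Gamma^s_ss = (G E_s - 2F F_s + F E_t)/(2D), Gamma^s_st = (G E_t - F G_s)/(2D), Gamma^s_tt = (2G F_t - G G_s - F G_t)/(2D), Gamma^t_ss = (2E F_s - E E_t - F E_s)/(2D), Gamma^t_st = (E G_s - F E_t)/(2D), Gamma^t_tt = (E G_t - 2F F_t + F G_s)/(2D); substitute and cancel common factors


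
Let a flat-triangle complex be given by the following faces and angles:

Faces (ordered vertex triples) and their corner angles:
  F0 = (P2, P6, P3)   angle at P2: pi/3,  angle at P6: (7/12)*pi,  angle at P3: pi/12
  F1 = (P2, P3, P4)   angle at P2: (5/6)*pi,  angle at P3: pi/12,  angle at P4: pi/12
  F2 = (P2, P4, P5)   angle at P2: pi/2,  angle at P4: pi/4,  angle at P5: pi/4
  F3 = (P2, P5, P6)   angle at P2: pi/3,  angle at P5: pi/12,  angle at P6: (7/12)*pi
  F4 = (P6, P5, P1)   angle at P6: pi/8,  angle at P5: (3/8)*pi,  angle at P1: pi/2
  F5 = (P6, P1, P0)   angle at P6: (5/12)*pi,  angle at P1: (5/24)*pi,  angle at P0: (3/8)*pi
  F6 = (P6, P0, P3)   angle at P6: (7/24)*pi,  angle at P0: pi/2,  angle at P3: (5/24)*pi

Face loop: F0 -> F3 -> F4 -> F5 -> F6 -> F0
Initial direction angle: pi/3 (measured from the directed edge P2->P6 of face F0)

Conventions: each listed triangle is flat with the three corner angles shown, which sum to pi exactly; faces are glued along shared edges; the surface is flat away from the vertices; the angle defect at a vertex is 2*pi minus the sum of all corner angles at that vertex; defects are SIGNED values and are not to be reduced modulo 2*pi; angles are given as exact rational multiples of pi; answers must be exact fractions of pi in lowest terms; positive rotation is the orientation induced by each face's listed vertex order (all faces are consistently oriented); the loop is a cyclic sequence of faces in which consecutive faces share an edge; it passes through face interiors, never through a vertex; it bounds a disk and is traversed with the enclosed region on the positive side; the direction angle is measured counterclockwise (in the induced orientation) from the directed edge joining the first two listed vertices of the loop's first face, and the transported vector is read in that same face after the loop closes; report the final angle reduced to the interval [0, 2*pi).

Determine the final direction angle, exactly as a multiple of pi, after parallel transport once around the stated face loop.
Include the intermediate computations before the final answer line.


enclosed vertex P6: corner angles sum to 2*pi, defect = 2*pi - 2*pi = 0
the final direction is the initial angle plus the enclosed defects, taken mod 2*pi in the induced orientation
final angle = pi/3 + 0 = pi/3 (mod 2*pi)

Answer: final direction angle = pi/3


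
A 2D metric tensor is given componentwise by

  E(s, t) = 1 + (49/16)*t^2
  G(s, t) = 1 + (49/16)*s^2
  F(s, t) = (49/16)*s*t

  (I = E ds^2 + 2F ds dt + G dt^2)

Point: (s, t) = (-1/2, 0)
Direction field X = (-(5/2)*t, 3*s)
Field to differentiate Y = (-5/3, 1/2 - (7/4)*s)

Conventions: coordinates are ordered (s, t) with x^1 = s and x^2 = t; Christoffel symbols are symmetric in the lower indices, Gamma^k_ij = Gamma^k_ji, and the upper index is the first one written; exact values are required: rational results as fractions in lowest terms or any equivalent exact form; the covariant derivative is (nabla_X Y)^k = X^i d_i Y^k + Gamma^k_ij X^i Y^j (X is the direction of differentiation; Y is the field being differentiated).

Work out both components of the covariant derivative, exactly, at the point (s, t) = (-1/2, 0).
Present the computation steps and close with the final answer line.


E = 1, F = 0, G = 113/64 at the point
E_s = 0, E_t = 0, F_s = 0, F_t = -49/32, G_s = -49/16, G_t = 0
EG - F^2 = 113/64;  g^inv = (64/113) * [[113/64, 0], [0, 1]]
first-kind symbols [ij,l] = (1/2)(d_i g_jl + d_j g_il - d_l g_ij): [ss,s] = E_s/2 = 0, [ss,t] = F_s - E_t/2 = 0, [st,s] = E_t/2 = 0, [st,t] = G_s/2 = -49/32, [tt,s] = F_t - G_s/2 = 0, [tt,t] = G_t/2 = 0
Gamma^s_ij = (G*[ij,s] - F*[ij,t])/(EG - F^2), Gamma^t_ij = (E*[ij,t] - F*[ij,s])/(EG - F^2)
Gamma_sss = 0, Gamma_sst = 0, Gamma_stt = 0, Gamma_tss = 0, Gamma_tst = -98/113, Gamma_ttt = 0
X = (0, -3/2), Y = (-5/3, 11/8) at the point

Answer: (nabla_X Y)^s = 0, (nabla_X Y)^t = -245/113


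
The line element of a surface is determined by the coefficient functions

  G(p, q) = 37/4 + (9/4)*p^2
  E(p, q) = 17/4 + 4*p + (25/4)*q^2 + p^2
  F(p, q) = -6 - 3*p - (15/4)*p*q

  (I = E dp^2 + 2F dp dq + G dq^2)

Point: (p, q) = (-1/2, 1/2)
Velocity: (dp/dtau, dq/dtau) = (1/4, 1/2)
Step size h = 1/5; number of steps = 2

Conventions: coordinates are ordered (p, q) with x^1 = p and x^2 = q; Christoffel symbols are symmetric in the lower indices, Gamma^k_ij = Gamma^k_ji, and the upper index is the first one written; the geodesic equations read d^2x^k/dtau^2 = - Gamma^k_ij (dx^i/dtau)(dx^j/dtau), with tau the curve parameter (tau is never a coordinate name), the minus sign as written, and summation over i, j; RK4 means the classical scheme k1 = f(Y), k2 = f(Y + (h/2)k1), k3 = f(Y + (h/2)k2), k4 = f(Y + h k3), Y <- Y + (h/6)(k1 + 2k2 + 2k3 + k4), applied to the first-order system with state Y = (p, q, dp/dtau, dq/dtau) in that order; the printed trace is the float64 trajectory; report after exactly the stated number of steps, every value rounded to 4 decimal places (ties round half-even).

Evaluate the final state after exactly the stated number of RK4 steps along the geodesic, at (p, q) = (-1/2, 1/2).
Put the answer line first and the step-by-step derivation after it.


Answer: p = -0.4301, q = 0.6934, dp/dtau = 0.1167, dq/dtau = 0.4697

f(Y) = (dp/dtau, dq/dtau, -Gamma^p_ij Y'^i Y'^j, -Gamma^q_ij Y'^i Y'^j) with the Gammas evaluated at the stage position; h = 0.200000; intermediate values shown to 6 dp
step 0: p = -0.5000, q = 0.5000, dp/dtau = 0.2500, dq/dtau = 0.5000
step 1:
  k1: at (p, q) = (-0.500000, 0.500000), (dp/dtau, dq/dtau) = (0.250000, 0.500000); Gamma_ppp = -0.507188, Gamma_ppq = 0.981024, Gamma_pqq = 1.083381, Gamma_qpp = -0.999425, Gamma_qpq = 0.241518, Gamma_qqq = 0.393329; k1 = (0.250000, 0.500000, -0.484402, -0.096248)
  k2: at (p, q) = (-0.475000, 0.550000), (dp/dtau, dq/dtau) = (0.201560, 0.490375); Gamma_ppp = -0.511509, Gamma_ppq = 0.968865, Gamma_pqq = 0.907205, Gamma_qpp = -1.059582, Gamma_qpq = 0.247459, Gamma_qqq = 0.334269; k2 = (0.201560, 0.490375, -0.388898, -0.086252)
  k3: at (p, q) = (-0.479844, 0.549038), (dp/dtau, dq/dtau) = (0.211110, 0.491375); Gamma_ppp = -0.505074, Gamma_ppq = 0.967602, Gamma_pqq = 0.917398, Gamma_qpp = -1.053921, Gamma_qpq = 0.243358, Gamma_qqq = 0.335525; k3 = (0.211110, 0.491375, -0.399742, -0.084531)
  k4: at (p, q) = (-0.457778, 0.598275), (dp/dtau, dq/dtau) = (0.170052, 0.483094); Gamma_ppp = -0.504960, Gamma_ppq = 0.950507, Gamma_pqq = 0.777503, Gamma_qpp = -1.110981, Gamma_qpq = 0.245998, Gamma_qqq = 0.287889; k4 = (0.170052, 0.483094, -0.323021, -0.075479)
  Y <- Y + (h/6)(k1 + 2k2 + 2k3 + k4): p = -0.4585, q = 0.5982, dp/dtau = 0.1705, dq/dtau = 0.4829
step 2:
  k1: at (p, q) = (-0.458487, 0.598220), (dp/dtau, dq/dtau) = (0.170510, 0.482890); Gamma_ppp = -0.503973, Gamma_ppq = 0.950291, Gamma_pqq = 0.778644, Gamma_qpp = -1.110204, Gamma_qpq = 0.245363, Gamma_qqq = 0.287979; k1 = (0.170510, 0.482890, -0.323404, -0.075279)
  k2: at (p, q) = (-0.441436, 0.646509), (dp/dtau, dq/dtau) = (0.138170, 0.475362); Gamma_ppp = -0.497197, Gamma_ppq = 0.929449, Gamma_pqq = 0.670584, Gamma_qpp = -1.161973, Gamma_qpq = 0.243369, Gamma_qqq = 0.249552; k2 = (0.138170, 0.475362, -0.264133, -0.066177)
  k3: at (p, q) = (-0.444670, 0.645756), (dp/dtau, dq/dtau) = (0.144097, 0.476273); Gamma_ppp = -0.493087, Gamma_ppq = 0.928807, Gamma_pqq = 0.676040, Gamma_qpp = -1.158067, Gamma_qpq = 0.240658, Gamma_qqq = 0.250279; k3 = (0.144097, 0.476273, -0.270598, -0.065759)
  k4: at (p, q) = (-0.429668, 0.693474), (dp/dtau, dq/dtau) = (0.116390, 0.469739); Gamma_ppp = -0.484200, Gamma_ppq = 0.906348, Gamma_pqq = 0.587850, Gamma_qpp = -1.207897, Gamma_qpq = 0.236962, Gamma_qqq = 0.218565; k4 = (0.116390, 0.469739, -0.222258, -0.057775)
  Y <- Y + (h/6)(k1 + 2k2 + 2k3 + k4): p = -0.4301, q = 0.6934, dp/dtau = 0.1167, dq/dtau = 0.4697


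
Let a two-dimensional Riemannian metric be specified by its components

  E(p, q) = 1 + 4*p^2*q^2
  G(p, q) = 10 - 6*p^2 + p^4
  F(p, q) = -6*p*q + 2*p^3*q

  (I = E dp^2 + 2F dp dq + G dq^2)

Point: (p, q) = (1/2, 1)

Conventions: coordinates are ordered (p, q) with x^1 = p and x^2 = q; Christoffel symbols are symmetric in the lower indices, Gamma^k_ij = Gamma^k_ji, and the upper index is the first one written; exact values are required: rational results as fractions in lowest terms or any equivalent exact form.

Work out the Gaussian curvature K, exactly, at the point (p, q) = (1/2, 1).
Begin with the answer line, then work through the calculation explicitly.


Answer: K = -256/23409

E = 2, F = -11/4, G = 137/16, EG - F^2 = 153/16 at the point
E_p = 4, E_q = 2, F_p = -9/2, F_q = -11/4, G_p = -11/2, G_q = 0
E_qq = 2, F_pq = -9/2, G_pp = -9
Compute both Brioschi determinants and normalise by (EG - F^2)^2.
M1 = [[-E_qq/2 + F_pq - G_pp/2, E_p/2, F_p - E_q/2], [F_q - G_p/2, E, F], [G_q/2, F, G]] = [[-1, 2, -11/2], [0, 2, -11/4], [0, -11/4, 137/16]]; det M1 = -153/16
M2 = [[0, E_q/2, G_p/2], [E_q/2, E, F], [G_p/2, F, G]] = [[0, 1, -11/4], [1, 2, -11/4], [-11/4, -11/4, 137/16]]; det M2 = -137/16
det M1 - det M2 = -1; K = -1 / (153/16)^2 = -256/23409


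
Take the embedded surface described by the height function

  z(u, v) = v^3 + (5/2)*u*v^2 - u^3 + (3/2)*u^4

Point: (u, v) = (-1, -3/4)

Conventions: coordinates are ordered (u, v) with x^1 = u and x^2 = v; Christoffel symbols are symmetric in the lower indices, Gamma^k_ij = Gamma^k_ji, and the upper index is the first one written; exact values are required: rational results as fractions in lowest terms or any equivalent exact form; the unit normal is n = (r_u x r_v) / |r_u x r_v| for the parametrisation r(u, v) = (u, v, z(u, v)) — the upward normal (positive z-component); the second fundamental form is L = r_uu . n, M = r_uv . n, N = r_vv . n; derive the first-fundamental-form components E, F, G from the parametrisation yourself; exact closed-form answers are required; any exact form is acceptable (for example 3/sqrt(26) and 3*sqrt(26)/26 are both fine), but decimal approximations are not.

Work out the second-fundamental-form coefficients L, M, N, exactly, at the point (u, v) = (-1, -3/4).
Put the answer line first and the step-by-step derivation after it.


Answer: L = 768*sqrt(90349)/90349, M = -120*sqrt(90349)/90349, N = -304*sqrt(90349)/90349

z_u = -243/32, z_v = 87/16, z_uu = 24, z_uv = -15/4, z_vv = -19/2
E = 60073/1024, F = -21141/512, G = 7825/256; answer radicand W^2 = 90349/1024
unnormalised second-form numerators: l = 24, m = -15/4, n = -19/2; L = l/sqrt(90349/1024), and similarly M = m/sqrt(W^2), N = n/sqrt(W^2)


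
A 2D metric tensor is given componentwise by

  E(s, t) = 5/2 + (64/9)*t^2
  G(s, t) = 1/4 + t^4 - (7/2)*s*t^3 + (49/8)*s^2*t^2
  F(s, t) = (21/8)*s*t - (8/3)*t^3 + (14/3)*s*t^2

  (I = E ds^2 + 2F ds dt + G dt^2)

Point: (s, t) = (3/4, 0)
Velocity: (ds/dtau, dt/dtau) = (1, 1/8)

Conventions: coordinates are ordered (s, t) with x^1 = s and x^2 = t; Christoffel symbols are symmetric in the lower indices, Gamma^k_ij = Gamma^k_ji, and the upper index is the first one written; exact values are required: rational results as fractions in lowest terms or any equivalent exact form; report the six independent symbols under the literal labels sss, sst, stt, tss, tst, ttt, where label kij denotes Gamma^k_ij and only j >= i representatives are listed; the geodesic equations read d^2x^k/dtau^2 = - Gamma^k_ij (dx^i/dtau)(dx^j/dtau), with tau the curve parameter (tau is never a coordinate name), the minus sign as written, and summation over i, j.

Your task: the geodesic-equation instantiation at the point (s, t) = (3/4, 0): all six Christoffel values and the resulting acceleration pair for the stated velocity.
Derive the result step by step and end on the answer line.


E = 5/2, F = 0, G = 1/4 at the point
E_s = 0, E_t = 0, F_s = 0, F_t = 63/32, G_s = 0, G_t = 0
EG - F^2 = 5/8;  g^inv = (8/5) * [[1/4, 0], [0, 5/2]]
first-kind symbols [ij,l] = (1/2)(d_i g_jl + d_j g_il - d_l g_ij): [ss,s] = E_s/2 = 0, [ss,t] = F_s - E_t/2 = 0, [st,s] = E_t/2 = 0, [st,t] = G_s/2 = 0, [tt,s] = F_t - G_s/2 = 63/32, [tt,t] = G_t/2 = 0
Gamma^s_ij = (G*[ij,s] - F*[ij,t])/(EG - F^2), Gamma^t_ij = (E*[ij,t] - F*[ij,s])/(EG - F^2)
Gamma_sss = 0, Gamma_sst = 0, Gamma_stt = 63/80, Gamma_tss = 0, Gamma_tst = 0, Gamma_ttt = 0
d^2s/dtau^2 = -(Gamma_sss*(1)^2 + 2*Gamma_sst*(1)*(1/8) + Gamma_stt*(1/8)^2) = -63/5120
d^2t/dtau^2 = -(Gamma_tss*(1)^2 + 2*Gamma_tst*(1)*(1/8) + Gamma_ttt*(1/8)^2) = 0

Answer: Gamma_sss = 0, Gamma_sst = 0, Gamma_stt = 63/80, Gamma_tss = 0, Gamma_tst = 0, Gamma_ttt = 0; accelerations (d^2s/dtau^2, d^2t/dtau^2) = (-63/5120, 0)


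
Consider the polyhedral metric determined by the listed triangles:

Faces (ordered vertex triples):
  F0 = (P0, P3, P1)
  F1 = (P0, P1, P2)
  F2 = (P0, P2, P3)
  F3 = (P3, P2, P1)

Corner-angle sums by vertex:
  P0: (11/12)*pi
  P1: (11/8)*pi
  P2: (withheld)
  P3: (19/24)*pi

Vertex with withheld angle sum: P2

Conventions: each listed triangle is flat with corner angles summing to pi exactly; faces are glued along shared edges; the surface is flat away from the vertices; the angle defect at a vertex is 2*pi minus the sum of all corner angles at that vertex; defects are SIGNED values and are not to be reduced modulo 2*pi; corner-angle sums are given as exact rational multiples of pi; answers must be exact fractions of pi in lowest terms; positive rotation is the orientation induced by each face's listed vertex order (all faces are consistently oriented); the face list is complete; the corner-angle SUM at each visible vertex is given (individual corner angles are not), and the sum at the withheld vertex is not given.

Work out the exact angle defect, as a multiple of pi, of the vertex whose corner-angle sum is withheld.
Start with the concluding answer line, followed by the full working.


Answer: defect(P2) = (13/12)*pi

V = 4, E = 6, F = 4; chi = V - E + F = 2
Gauss-Bonnet: total defect = 2*pi*chi = 4*pi; visible defects sum to (35/12)*pi


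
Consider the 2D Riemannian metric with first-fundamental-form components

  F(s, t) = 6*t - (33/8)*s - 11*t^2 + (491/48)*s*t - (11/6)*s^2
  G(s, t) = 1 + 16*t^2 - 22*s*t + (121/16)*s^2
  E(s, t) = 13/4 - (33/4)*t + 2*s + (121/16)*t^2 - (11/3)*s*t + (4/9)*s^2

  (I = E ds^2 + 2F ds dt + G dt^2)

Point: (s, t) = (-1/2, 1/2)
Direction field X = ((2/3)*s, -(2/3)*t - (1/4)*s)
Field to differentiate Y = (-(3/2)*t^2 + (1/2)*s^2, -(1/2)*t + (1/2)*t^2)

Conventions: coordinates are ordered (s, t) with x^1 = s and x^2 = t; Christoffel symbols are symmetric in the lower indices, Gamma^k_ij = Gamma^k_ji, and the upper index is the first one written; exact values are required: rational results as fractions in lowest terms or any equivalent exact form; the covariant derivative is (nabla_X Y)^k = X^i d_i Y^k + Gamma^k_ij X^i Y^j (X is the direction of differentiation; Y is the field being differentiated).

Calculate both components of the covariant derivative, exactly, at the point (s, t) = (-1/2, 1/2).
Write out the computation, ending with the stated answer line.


E = 601/576, F = -45/64, G = 793/64 at the point
E_s = -5/18, E_t = 55/48, F_s = 271/96, F_t = -971/96, G_s = -297/16, G_t = 27
EG - F^2 = 3581/288;  g^inv = (288/3581) * [[793/64, 45/64], [45/64, 601/576]]
first-kind symbols [ij,l] = (1/2)(d_i g_jl + d_j g_il - d_l g_ij): [ss,s] = E_s/2 = -5/36, [ss,t] = F_s - E_t/2 = 9/4, [st,s] = E_t/2 = 55/96, [st,t] = G_s/2 = -297/32, [tt,s] = F_t - G_s/2 = -5/6, [tt,t] = G_t/2 = 27/2
Gamma^s_ij = (G*[ij,s] - F*[ij,t])/(EG - F^2), Gamma^t_ij = (E*[ij,t] - F*[ij,s])/(EG - F^2)
Gamma_sss = -40/3581, Gamma_sst = 165/3581, Gamma_stt = -240/3581, Gamma_tss = 648/3581, Gamma_tst = -2673/3581, Gamma_ttt = 3888/3581
X = (-1/3, -5/24), Y = (-1/4, -1/8) at the point

Answer: (nabla_X Y)^s = 55097/114592, (nabla_X Y)^t = -3051/114592


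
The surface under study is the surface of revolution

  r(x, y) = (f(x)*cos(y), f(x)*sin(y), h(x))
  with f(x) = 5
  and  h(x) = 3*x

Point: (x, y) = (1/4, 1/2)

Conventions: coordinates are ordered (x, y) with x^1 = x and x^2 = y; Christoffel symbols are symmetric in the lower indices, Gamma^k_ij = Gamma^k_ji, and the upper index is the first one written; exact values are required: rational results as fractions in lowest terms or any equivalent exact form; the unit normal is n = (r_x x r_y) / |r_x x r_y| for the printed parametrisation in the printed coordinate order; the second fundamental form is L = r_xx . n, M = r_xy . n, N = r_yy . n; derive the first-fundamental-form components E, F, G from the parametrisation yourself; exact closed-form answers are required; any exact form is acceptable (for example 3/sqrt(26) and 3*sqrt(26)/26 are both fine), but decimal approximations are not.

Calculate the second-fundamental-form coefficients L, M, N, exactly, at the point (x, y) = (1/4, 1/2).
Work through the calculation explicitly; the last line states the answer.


f = 5, f' = 0, f'' = 0, h' = 3, h'' = 0
E = 9, F = 0, G = 25; answer radicand W^2 = 9
unnormalised second-form numerators: l = 0, m = 0, n = 15; L = l/sqrt(9), and similarly M = m/sqrt(W^2), N = n/sqrt(W^2)

Answer: L = 0, M = 0, N = 5


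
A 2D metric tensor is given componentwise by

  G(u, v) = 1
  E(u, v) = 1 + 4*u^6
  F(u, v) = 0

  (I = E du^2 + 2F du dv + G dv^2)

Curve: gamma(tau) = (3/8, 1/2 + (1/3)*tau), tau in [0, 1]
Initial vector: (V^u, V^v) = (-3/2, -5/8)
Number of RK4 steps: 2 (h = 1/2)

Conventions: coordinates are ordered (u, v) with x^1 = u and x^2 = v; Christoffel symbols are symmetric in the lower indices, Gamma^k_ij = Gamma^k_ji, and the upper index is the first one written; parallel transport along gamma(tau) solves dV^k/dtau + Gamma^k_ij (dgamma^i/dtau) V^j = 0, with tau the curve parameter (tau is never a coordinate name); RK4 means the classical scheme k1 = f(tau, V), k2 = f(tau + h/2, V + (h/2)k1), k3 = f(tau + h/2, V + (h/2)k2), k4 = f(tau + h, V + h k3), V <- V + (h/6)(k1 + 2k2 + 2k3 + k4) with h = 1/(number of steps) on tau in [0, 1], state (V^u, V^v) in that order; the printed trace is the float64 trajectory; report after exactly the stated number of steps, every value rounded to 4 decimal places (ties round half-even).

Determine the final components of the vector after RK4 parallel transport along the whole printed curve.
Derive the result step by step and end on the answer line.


gamma'(tau) = (0, 1/3); f(tau, V)^k = -Gamma^k_ij(gamma(tau)) gamma'^i(tau) V^j; h = 1/2; intermediate values shown to 6 dp
curve data and Christoffel symbols at the stage parameters:
  tau = 0.000000: gamma = (0.375000, 0.500000), gamma' = (0.000000, 0.333333); Gamma_uuu = 0.088010, Gamma_uuv = 0.000000, Gamma_uvv = 0.000000, Gamma_vuu = 0.000000, Gamma_vuv = 0.000000, Gamma_vvv = 0.000000
  tau = 0.250000: gamma = (0.375000, 0.583333), gamma' = (0.000000, 0.333333); Gamma_uuu = 0.088010, Gamma_uuv = 0.000000, Gamma_uvv = 0.000000, Gamma_vuu = 0.000000, Gamma_vuv = 0.000000, Gamma_vvv = 0.000000
  tau = 0.500000: gamma = (0.375000, 0.666667), gamma' = (0.000000, 0.333333); Gamma_uuu = 0.088010, Gamma_uuv = 0.000000, Gamma_uvv = 0.000000, Gamma_vuu = 0.000000, Gamma_vuv = 0.000000, Gamma_vvv = 0.000000
  tau = 0.750000: gamma = (0.375000, 0.750000), gamma' = (0.000000, 0.333333); Gamma_uuu = 0.088010, Gamma_uuv = 0.000000, Gamma_uvv = 0.000000, Gamma_vuu = 0.000000, Gamma_vuv = 0.000000, Gamma_vvv = 0.000000
  tau = 1.000000: gamma = (0.375000, 0.833333), gamma' = (0.000000, 0.333333); Gamma_uuu = 0.088010, Gamma_uuv = 0.000000, Gamma_uvv = 0.000000, Gamma_vuu = 0.000000, Gamma_vuv = 0.000000, Gamma_vvv = 0.000000
step 0: V^u = -1.5000, V^v = -0.6250
step 1: k1 = (0.000000, 0.000000), k2 = (0.000000, 0.000000), k3 = (0.000000, 0.000000), k4 = (0.000000, 0.000000); V <- V + (h/6)(k1 + 2k2 + 2k3 + k4): V^u = -1.5000, V^v = -0.6250
step 2: k1 = (0.000000, 0.000000), k2 = (0.000000, 0.000000), k3 = (0.000000, 0.000000), k4 = (0.000000, 0.000000); V <- V + (h/6)(k1 + 2k2 + 2k3 + k4): V^u = -1.5000, V^v = -0.6250

Answer: V^u = -1.5000, V^v = -0.6250


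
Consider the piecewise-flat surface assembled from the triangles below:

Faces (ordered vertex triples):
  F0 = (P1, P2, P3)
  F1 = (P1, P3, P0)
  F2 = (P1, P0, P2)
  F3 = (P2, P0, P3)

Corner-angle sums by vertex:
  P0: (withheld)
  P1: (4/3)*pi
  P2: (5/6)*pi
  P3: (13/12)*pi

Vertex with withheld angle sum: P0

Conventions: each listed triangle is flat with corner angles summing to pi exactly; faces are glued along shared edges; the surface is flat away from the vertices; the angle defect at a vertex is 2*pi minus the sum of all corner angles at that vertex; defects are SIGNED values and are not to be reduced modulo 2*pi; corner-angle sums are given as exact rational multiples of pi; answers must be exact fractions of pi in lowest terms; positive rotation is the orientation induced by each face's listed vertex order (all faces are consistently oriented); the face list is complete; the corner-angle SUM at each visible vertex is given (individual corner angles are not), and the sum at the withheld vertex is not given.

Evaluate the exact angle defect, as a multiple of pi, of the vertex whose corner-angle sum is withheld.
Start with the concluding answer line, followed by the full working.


Answer: defect(P0) = (5/4)*pi

V = 4, E = 6, F = 4; chi = V - E + F = 2
Gauss-Bonnet: total defect = 2*pi*chi = 4*pi; visible defects sum to (11/4)*pi
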